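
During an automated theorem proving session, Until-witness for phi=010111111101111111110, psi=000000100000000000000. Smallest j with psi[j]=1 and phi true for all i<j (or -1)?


(phi U psi) at 0: need smallest j with psi[j]=1 and phi[i]=1 for all i in [0,j).
Scan from step 0:
  step 0: phi=0 -> phi-prefix broken from here
  step 6: psi=1 but phi already failed -> not a witness
  end of trace: no witness -> -1
Witness step = -1

-1


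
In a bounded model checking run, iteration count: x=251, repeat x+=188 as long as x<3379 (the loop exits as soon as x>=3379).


Step 1: x goes from 251 toward 3379 by 188; the body runs while x<3379, so iterations = ceil((bound-start)/step)
Step 2: Distance=3128
Step 3: ceil(3128/188)=17

17


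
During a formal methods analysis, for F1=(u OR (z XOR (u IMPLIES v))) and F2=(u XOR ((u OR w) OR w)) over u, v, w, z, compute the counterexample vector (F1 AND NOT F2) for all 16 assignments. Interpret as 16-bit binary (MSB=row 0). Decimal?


F1 = (u OR (z XOR (u IMPLIES v)))
F2 = (u XOR ((u OR w) OR w))
Counterexample to F1=>F2 is where F1=1 and F2=0.
Evaluate each row (bits = u,v,w,z, MSB first):
  row 0 [0000]: F1=1 F2=0 -> F1&~F2 -> 1
  row 1 [0001]: F1=0 F2=0 -> F1&~F2 -> 0
  row 2 [0010]: F1=1 F2=1 -> F1&~F2 -> 0
  row 3 [0011]: F1=0 F2=1 -> F1&~F2 -> 0
  row 4 [0100]: F1=1 F2=0 -> F1&~F2 -> 1
  row 5 [0101]: F1=0 F2=0 -> F1&~F2 -> 0
  row 6 [0110]: F1=1 F2=1 -> F1&~F2 -> 0
  row 7 [0111]: F1=0 F2=1 -> F1&~F2 -> 0
  row 8 [1000]: F1=1 F2=0 -> F1&~F2 -> 1
  row 9 [1001]: F1=1 F2=0 -> F1&~F2 -> 1
  row 10 [1010]: F1=1 F2=0 -> F1&~F2 -> 1
  row 11 [1011]: F1=1 F2=0 -> F1&~F2 -> 1
  row 12 [1100]: F1=1 F2=0 -> F1&~F2 -> 1
  row 13 [1101]: F1=1 F2=0 -> F1&~F2 -> 1
  row 14 [1110]: F1=1 F2=0 -> F1&~F2 -> 1
  row 15 [1111]: F1=1 F2=0 -> F1&~F2 -> 1
Full result column, 4 rows per line (u,v fixed per line; w,z runs 00..11 left to right):
  rows 0-3 [u,v=00]: 1000  = hex 8
  rows 4-7 [u,v=01]: 1000  = hex 8
  rows 8-11 [u,v=10]: 1111  = hex F
  rows 12-15 [u,v=11]: 1111  = hex F
Counterexample vector (row 0 .. row 15) = 1000100011111111
Output column grouped in 4s = 1000 1000 1111 1111 = 0x88FF
Convert to decimal digit by digit (value = value*16 + digit):
  8 -> 8
  8*16 + 8 = 136
  136*16 + 15 (F) = 2191
  2191*16 + 15 (F) = 35071
Decimal = 35071

35071


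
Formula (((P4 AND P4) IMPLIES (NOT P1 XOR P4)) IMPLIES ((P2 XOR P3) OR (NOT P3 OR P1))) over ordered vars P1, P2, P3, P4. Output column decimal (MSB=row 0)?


Formula: (((P4 AND P4) IMPLIES (NOT P1 XOR P4)) IMPLIES ((P2 XOR P3) OR (NOT P3 OR P1))) over P1, P2, P3, P4 (16 rows)
Evaluate each row (bits = P1,P2,P3,P4, MSB first):
  row 0 [0000]: (((0 AND 0) IMPLIES (NOT 0 XOR 0)) IMPLIES ((0 XOR 0) OR (NOT 0 OR 0))) -> 1
  row 1 [0001]: (((1 AND 1) IMPLIES (NOT 0 XOR 1)) IMPLIES ((0 XOR 0) OR (NOT 0 OR 0))) -> 1
  row 2 [0010]: (((0 AND 0) IMPLIES (NOT 0 XOR 0)) IMPLIES ((0 XOR 1) OR (NOT 1 OR 0))) -> 1
  row 3 [0011]: (((1 AND 1) IMPLIES (NOT 0 XOR 1)) IMPLIES ((0 XOR 1) OR (NOT 1 OR 0))) -> 1
  row 4 [0100]: (((0 AND 0) IMPLIES (NOT 0 XOR 0)) IMPLIES ((1 XOR 0) OR (NOT 0 OR 0))) -> 1
  row 5 [0101]: (((1 AND 1) IMPLIES (NOT 0 XOR 1)) IMPLIES ((1 XOR 0) OR (NOT 0 OR 0))) -> 1
  row 6 [0110]: (((0 AND 0) IMPLIES (NOT 0 XOR 0)) IMPLIES ((1 XOR 1) OR (NOT 1 OR 0))) -> 0
  row 7 [0111]: (((1 AND 1) IMPLIES (NOT 0 XOR 1)) IMPLIES ((1 XOR 1) OR (NOT 1 OR 0))) -> 1
  row 8 [1000]: (((0 AND 0) IMPLIES (NOT 1 XOR 0)) IMPLIES ((0 XOR 0) OR (NOT 0 OR 1))) -> 1
  row 9 [1001]: (((1 AND 1) IMPLIES (NOT 1 XOR 1)) IMPLIES ((0 XOR 0) OR (NOT 0 OR 1))) -> 1
  row 10 [1010]: (((0 AND 0) IMPLIES (NOT 1 XOR 0)) IMPLIES ((0 XOR 1) OR (NOT 1 OR 1))) -> 1
  row 11 [1011]: (((1 AND 1) IMPLIES (NOT 1 XOR 1)) IMPLIES ((0 XOR 1) OR (NOT 1 OR 1))) -> 1
  row 12 [1100]: (((0 AND 0) IMPLIES (NOT 1 XOR 0)) IMPLIES ((1 XOR 0) OR (NOT 0 OR 1))) -> 1
  row 13 [1101]: (((1 AND 1) IMPLIES (NOT 1 XOR 1)) IMPLIES ((1 XOR 0) OR (NOT 0 OR 1))) -> 1
  row 14 [1110]: (((0 AND 0) IMPLIES (NOT 1 XOR 0)) IMPLIES ((1 XOR 1) OR (NOT 1 OR 1))) -> 1
  row 15 [1111]: (((1 AND 1) IMPLIES (NOT 1 XOR 1)) IMPLIES ((1 XOR 1) OR (NOT 1 OR 1))) -> 1
Full result column, 4 rows per line (P1,P2 fixed per line; P3,P4 runs 00..11 left to right):
  rows 0-3 [P1,P2=00]: 1111  = hex F
  rows 4-7 [P1,P2=01]: 1101  = hex D
  rows 8-11 [P1,P2=10]: 1111  = hex F
  rows 12-15 [P1,P2=11]: 1111  = hex F
Output column (row 0 .. row 15) = 1111110111111111
Output column grouped in 4s = 1111 1101 1111 1111 = 0xFDFF
Convert to decimal digit by digit (value = value*16 + digit):
  F -> 15
  15*16 + 13 (D) = 253
  253*16 + 15 (F) = 4063
  4063*16 + 15 (F) = 65023
Decimal = 65023

65023


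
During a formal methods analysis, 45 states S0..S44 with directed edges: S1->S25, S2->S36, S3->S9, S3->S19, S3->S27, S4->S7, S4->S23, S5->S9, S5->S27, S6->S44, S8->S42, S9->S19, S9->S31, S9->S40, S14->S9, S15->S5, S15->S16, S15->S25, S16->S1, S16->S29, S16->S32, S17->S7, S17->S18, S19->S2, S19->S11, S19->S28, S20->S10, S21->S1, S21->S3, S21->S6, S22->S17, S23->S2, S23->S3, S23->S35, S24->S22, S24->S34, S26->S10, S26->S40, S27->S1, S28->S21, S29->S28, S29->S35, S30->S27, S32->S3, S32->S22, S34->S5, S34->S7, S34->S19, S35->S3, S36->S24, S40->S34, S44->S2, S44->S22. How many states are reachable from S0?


BFS from S0:
  layer 0: {S0}
Reachable set: {S0}
Count = 1

1


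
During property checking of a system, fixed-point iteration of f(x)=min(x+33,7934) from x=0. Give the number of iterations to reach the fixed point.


Step 1: x=0, cap=7934, increment=33
Step 2: x grows by 33 each step until capped at 7934; fixed point is x=7934
Step 3: iterations = ceil(7934/33) = 241

241


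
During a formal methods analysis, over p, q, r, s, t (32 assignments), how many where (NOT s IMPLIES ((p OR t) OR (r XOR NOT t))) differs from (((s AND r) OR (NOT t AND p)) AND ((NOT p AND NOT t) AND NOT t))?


F1 = (NOT s IMPLIES ((p OR t) OR (r XOR NOT t)))
F2 = (((s AND r) OR (NOT t AND p)) AND ((NOT p AND NOT t) AND NOT t))
Evaluate both on each of 32 rows (bits = p,q,r,s,t):
  row 0 [00000]: F1=1 F2=0 (differ) -> 1
  row 1 [00001]: F1=1 F2=0 (differ) -> 1
  row 2 [00010]: F1=1 F2=0 (differ) -> 1
  row 3 [00011]: F1=1 F2=0 (differ) -> 1
  row 4 [00100]: F1=0 F2=0 -> 0
  row 5 [00101]: F1=1 F2=0 (differ) -> 1
  row 6 [00110]: F1=1 F2=1 -> 0
  row 7 [00111]: F1=1 F2=0 (differ) -> 1
  row 8 [01000]: F1=1 F2=0 (differ) -> 1
  row 9 [01001]: F1=1 F2=0 (differ) -> 1
  row 10 [01010]: F1=1 F2=0 (differ) -> 1
  row 11 [01011]: F1=1 F2=0 (differ) -> 1
  row 12 [01100]: F1=0 F2=0 -> 0
  row 13 [01101]: F1=1 F2=0 (differ) -> 1
  row 14 [01110]: F1=1 F2=1 -> 0
  row 15 [01111]: F1=1 F2=0 (differ) -> 1
  row 16 [10000]: F1=1 F2=0 (differ) -> 1
  row 17 [10001]: F1=1 F2=0 (differ) -> 1
  row 18 [10010]: F1=1 F2=0 (differ) -> 1
  row 19 [10011]: F1=1 F2=0 (differ) -> 1
  row 20 [10100]: F1=1 F2=0 (differ) -> 1
  row 21 [10101]: F1=1 F2=0 (differ) -> 1
  row 22 [10110]: F1=1 F2=0 (differ) -> 1
  row 23 [10111]: F1=1 F2=0 (differ) -> 1
  row 24 [11000]: F1=1 F2=0 (differ) -> 1
  row 25 [11001]: F1=1 F2=0 (differ) -> 1
  row 26 [11010]: F1=1 F2=0 (differ) -> 1
  row 27 [11011]: F1=1 F2=0 (differ) -> 1
  row 28 [11100]: F1=1 F2=0 (differ) -> 1
  row 29 [11101]: F1=1 F2=0 (differ) -> 1
  row 30 [11110]: F1=1 F2=0 (differ) -> 1
  row 31 [11111]: F1=1 F2=0 (differ) -> 1
Full result column, 8 rows per line (p,q fixed per line; r,s,t runs 000..111 left to right):
  rows 0-7 [p,q=00]: 11110101  (ones: 6)
  rows 8-15 [p,q=01]: 11110101  (ones: 6)
  rows 16-23 [p,q=10]: 11111111  (ones: 8)
  rows 24-31 [p,q=11]: 11111111  (ones: 8)
Disagreements = 6+6+8+8 = 28

28


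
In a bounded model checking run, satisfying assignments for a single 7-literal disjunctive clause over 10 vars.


Step 1: Total=2^10=1024
Step 2: Unsat when all 7 false: 2^3=8
Step 3: Sat=1024-8=1016

1016


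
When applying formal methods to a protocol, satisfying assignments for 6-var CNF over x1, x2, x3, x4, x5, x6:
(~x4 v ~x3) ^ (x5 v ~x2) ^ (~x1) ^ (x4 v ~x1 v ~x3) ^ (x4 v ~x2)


CNF with 5 clauses over 6 vars (64 assignments).
An assignment satisfies CNF iff every clause has >=1 true literal.
Check each row (bits = x1,x2,x3,x4,x5,x6; clause T/F shown):
  row 0 [000000]: clauses=TTTTT -> 1
  row 1 [000001]: clauses=TTTTT -> 1
  row 2 [000010]: clauses=TTTTT -> 1
  row 3 [000011]: clauses=TTTTT -> 1
  row 4 [000100]: clauses=TTTTT -> 1
  (every remaining row is evaluated the same way; all 64 results are listed next)
Full result column, 8 rows per line (x1,x2,x3 fixed per line; x4,x5,x6 runs 000..111 left to right):
  rows 0-7 [x1,x2,x3=000]: 11111111  (ones: 8)
  rows 8-15 [x1,x2,x3=001]: 11110000  (ones: 4)
  rows 16-23 [x1,x2,x3=010]: 00000011  (ones: 2)
  rows 24-31 [x1,x2,x3=011]: 00000000  (ones: 0)
  rows 32-39 [x1,x2,x3=100]: 00000000  (ones: 0)
  rows 40-47 [x1,x2,x3=101]: 00000000  (ones: 0)
  rows 48-55 [x1,x2,x3=110]: 00000000  (ones: 0)
  rows 56-63 [x1,x2,x3=111]: 00000000  (ones: 0)
Satisfying assignments = 8+4+2+0+0+0+0+0 = 14

14


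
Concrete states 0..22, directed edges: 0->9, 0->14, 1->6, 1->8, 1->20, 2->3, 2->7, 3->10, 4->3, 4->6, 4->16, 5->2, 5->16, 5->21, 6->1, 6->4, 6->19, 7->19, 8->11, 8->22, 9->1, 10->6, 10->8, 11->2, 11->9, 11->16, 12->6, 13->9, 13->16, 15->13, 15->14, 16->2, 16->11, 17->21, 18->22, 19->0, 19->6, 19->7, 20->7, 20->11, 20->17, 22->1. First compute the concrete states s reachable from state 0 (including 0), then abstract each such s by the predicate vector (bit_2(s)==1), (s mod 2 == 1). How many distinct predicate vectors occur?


BFS from 0:
Concrete reachable: {0, 1, 2, 3, 4, 6, 7, 8, 9, 10, 11, 14, 16, 17, 19, 20, 21, 22}
Abstract via predicates (bit_2(s)==1), (s mod 2 == 1):
  (0,0) <- {0, 2, 8, 10, 16}
  (0,1) <- {1, 3, 9, 11, 17, 19}
  (1,0) <- {4, 6, 14, 20, 22}
  (1,1) <- {7, 21}
Distinct abstract states = 4

4


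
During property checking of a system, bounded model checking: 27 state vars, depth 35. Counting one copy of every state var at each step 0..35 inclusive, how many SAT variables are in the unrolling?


BMC unrolls to depth k, creating one copy of each state var for steps 0..k.
Step count = 35 + 1 = 36 (steps 0 through 35)
Vars per step = 27
Total = 27 * 36 = 972

972


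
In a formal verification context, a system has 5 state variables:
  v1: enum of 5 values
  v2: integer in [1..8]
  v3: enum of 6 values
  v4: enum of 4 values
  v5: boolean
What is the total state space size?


State space = product of domain sizes of all variables.
Domain sizes:
  v1 (enum of 5 values): 5
  v2 (integer in [1..8]): 8
  v3 (enum of 6 values): 6
  v4 (enum of 4 values): 4
  v5 (boolean): 2
Product = 5 * 8 * 6 * 4 * 2 = 1920

1920


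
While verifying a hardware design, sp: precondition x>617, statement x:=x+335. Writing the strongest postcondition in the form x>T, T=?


Formula: sp(P, x:=E) = exists old_x. (x = E[old_x/x]) AND P[old_x/x] (old_x is the value of x before the assignment; eliminate old_x by solving x = E[old_x/x] for old_x)
Step 1: Precondition P: x>617, i.e. old_x > 617
Step 2: Assignment gives x = old_x + 335, so old_x = x - 335
Step 3: Substitute into P: x - 335 > 617
Step 4: Simplify: x > 617+335 = 952

952


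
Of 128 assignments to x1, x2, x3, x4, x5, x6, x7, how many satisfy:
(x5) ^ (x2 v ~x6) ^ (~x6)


CNF with 3 clauses over 7 vars (128 assignments).
An assignment satisfies CNF iff every clause has >=1 true literal.
Check each row (bits = x1,x2,x3,x4,x5,x6,x7; clause T/F shown):
  row 0 [0000000]: clauses=FTT -> 0
  row 1 [0000001]: clauses=FTT -> 0
  row 2 [0000010]: clauses=FFF -> 0
  row 3 [0000011]: clauses=FFF -> 0
  row 4 [0000100]: clauses=TTT -> 1
  (every remaining row is evaluated the same way; all 128 results are listed next)
Full result column, 8 rows per line (x1,x2,x3,x4 fixed per line; x5,x6,x7 runs 000..111 left to right):
  rows 0-7 [x1,x2,x3,x4=0000]: 00001100  (ones: 2)
  rows 8-15 [x1,x2,x3,x4=0001]: 00001100  (ones: 2)
  rows 16-23 [x1,x2,x3,x4=0010]: 00001100  (ones: 2)
  rows 24-31 [x1,x2,x3,x4=0011]: 00001100  (ones: 2)
  rows 32-39 [x1,x2,x3,x4=0100]: 00001100  (ones: 2)
  rows 40-47 [x1,x2,x3,x4=0101]: 00001100  (ones: 2)
  rows 48-55 [x1,x2,x3,x4=0110]: 00001100  (ones: 2)
  rows 56-63 [x1,x2,x3,x4=0111]: 00001100  (ones: 2)
  rows 64-71 [x1,x2,x3,x4=1000]: 00001100  (ones: 2)
  rows 72-79 [x1,x2,x3,x4=1001]: 00001100  (ones: 2)
  rows 80-87 [x1,x2,x3,x4=1010]: 00001100  (ones: 2)
  rows 88-95 [x1,x2,x3,x4=1011]: 00001100  (ones: 2)
  rows 96-103 [x1,x2,x3,x4=1100]: 00001100  (ones: 2)
  rows 104-111 [x1,x2,x3,x4=1101]: 00001100  (ones: 2)
  rows 112-119 [x1,x2,x3,x4=1110]: 00001100  (ones: 2)
  rows 120-127 [x1,x2,x3,x4=1111]: 00001100  (ones: 2)
Satisfying assignments = 2+2+2+2+2+2+2+2+2+2+2+2+2+2+2+2 = 32

32


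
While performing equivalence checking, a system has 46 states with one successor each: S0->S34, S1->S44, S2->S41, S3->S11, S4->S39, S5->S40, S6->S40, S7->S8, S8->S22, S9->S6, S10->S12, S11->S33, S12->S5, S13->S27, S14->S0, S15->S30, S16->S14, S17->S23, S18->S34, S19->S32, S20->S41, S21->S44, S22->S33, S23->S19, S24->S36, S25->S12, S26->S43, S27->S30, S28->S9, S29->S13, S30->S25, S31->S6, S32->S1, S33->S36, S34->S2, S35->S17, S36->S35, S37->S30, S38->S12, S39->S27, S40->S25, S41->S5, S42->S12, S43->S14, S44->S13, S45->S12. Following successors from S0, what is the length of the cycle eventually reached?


Trace from S0 until a state repeats:
  S0 -> S34 -> S2 -> S41 -> S5 -> S40 -> S25 -> S12 -> S5
S5 first seen at step 4, revisited at step 8.
Cycle length = 8 - 4 = 4

4


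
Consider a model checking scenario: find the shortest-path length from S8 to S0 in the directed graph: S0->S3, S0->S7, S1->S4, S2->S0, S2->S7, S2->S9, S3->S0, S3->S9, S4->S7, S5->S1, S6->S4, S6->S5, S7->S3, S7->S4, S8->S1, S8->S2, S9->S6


BFS layer-by-layer from S8:
  dist 0: {S8}
  dist 1: {S1, S2}
  dist 2: {S0, S4, S7, S9}
  -> S0 reached at distance 2
Shortest path length = 2

2


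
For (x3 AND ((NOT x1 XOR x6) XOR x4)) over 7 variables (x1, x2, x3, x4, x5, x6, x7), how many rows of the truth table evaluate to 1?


Formula: (x3 AND ((NOT x1 XOR x6) XOR x4)) over 7 vars (128 rows)
Evaluate each row (x1, x2, x3, x4, x5, x6, x7 as bits, MSB first):
  row 0 [0000000]: (0 AND ((NOT 0 XOR 0) XOR 0)) -> 0
  row 1 [0000001]: (0 AND ((NOT 0 XOR 0) XOR 0)) -> 0
  row 2 [0000010]: (0 AND ((NOT 0 XOR 1) XOR 0)) -> 0
  row 3 [0000011]: (0 AND ((NOT 0 XOR 1) XOR 0)) -> 0
  row 4 [0000100]: (0 AND ((NOT 0 XOR 0) XOR 0)) -> 0
  (every remaining row is evaluated the same way; all 128 results are listed next)
Full result column, 8 rows per line (x1,x2,x3,x4 fixed per line; x5,x6,x7 runs 000..111 left to right):
  rows 0-7 [x1,x2,x3,x4=0000]: 00000000  (ones: 0)
  rows 8-15 [x1,x2,x3,x4=0001]: 00000000  (ones: 0)
  rows 16-23 [x1,x2,x3,x4=0010]: 11001100  (ones: 4)
  rows 24-31 [x1,x2,x3,x4=0011]: 00110011  (ones: 4)
  rows 32-39 [x1,x2,x3,x4=0100]: 00000000  (ones: 0)
  rows 40-47 [x1,x2,x3,x4=0101]: 00000000  (ones: 0)
  rows 48-55 [x1,x2,x3,x4=0110]: 11001100  (ones: 4)
  rows 56-63 [x1,x2,x3,x4=0111]: 00110011  (ones: 4)
  rows 64-71 [x1,x2,x3,x4=1000]: 00000000  (ones: 0)
  rows 72-79 [x1,x2,x3,x4=1001]: 00000000  (ones: 0)
  rows 80-87 [x1,x2,x3,x4=1010]: 00110011  (ones: 4)
  rows 88-95 [x1,x2,x3,x4=1011]: 11001100  (ones: 4)
  rows 96-103 [x1,x2,x3,x4=1100]: 00000000  (ones: 0)
  rows 104-111 [x1,x2,x3,x4=1101]: 00000000  (ones: 0)
  rows 112-119 [x1,x2,x3,x4=1110]: 00110011  (ones: 4)
  rows 120-127 [x1,x2,x3,x4=1111]: 11001100  (ones: 4)
Count of 1-rows = 0+0+4+4+0+0+4+4+0+0+4+4+0+0+4+4 = 32

32


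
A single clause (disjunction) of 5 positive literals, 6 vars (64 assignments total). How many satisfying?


Step 1: Total=2^6=64
Step 2: Unsat when all 5 false: 2^1=2
Step 3: Sat=64-2=62

62


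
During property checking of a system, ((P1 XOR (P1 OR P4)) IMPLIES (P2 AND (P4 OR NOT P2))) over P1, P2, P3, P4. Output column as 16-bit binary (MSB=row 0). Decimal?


Formula: ((P1 XOR (P1 OR P4)) IMPLIES (P2 AND (P4 OR NOT P2))) over P1, P2, P3, P4 (16 rows)
Evaluate each row (bits = P1,P2,P3,P4, MSB first):
  row 0 [0000]: ((0 XOR (0 OR 0)) IMPLIES (0 AND (0 OR NOT 0))) -> 1
  row 1 [0001]: ((0 XOR (0 OR 1)) IMPLIES (0 AND (1 OR NOT 0))) -> 0
  row 2 [0010]: ((0 XOR (0 OR 0)) IMPLIES (0 AND (0 OR NOT 0))) -> 1
  row 3 [0011]: ((0 XOR (0 OR 1)) IMPLIES (0 AND (1 OR NOT 0))) -> 0
  row 4 [0100]: ((0 XOR (0 OR 0)) IMPLIES (1 AND (0 OR NOT 1))) -> 1
  row 5 [0101]: ((0 XOR (0 OR 1)) IMPLIES (1 AND (1 OR NOT 1))) -> 1
  row 6 [0110]: ((0 XOR (0 OR 0)) IMPLIES (1 AND (0 OR NOT 1))) -> 1
  row 7 [0111]: ((0 XOR (0 OR 1)) IMPLIES (1 AND (1 OR NOT 1))) -> 1
  row 8 [1000]: ((1 XOR (1 OR 0)) IMPLIES (0 AND (0 OR NOT 0))) -> 1
  row 9 [1001]: ((1 XOR (1 OR 1)) IMPLIES (0 AND (1 OR NOT 0))) -> 1
  row 10 [1010]: ((1 XOR (1 OR 0)) IMPLIES (0 AND (0 OR NOT 0))) -> 1
  row 11 [1011]: ((1 XOR (1 OR 1)) IMPLIES (0 AND (1 OR NOT 0))) -> 1
  row 12 [1100]: ((1 XOR (1 OR 0)) IMPLIES (1 AND (0 OR NOT 1))) -> 1
  row 13 [1101]: ((1 XOR (1 OR 1)) IMPLIES (1 AND (1 OR NOT 1))) -> 1
  row 14 [1110]: ((1 XOR (1 OR 0)) IMPLIES (1 AND (0 OR NOT 1))) -> 1
  row 15 [1111]: ((1 XOR (1 OR 1)) IMPLIES (1 AND (1 OR NOT 1))) -> 1
Full result column, 4 rows per line (P1,P2 fixed per line; P3,P4 runs 00..11 left to right):
  rows 0-3 [P1,P2=00]: 1010  = hex A
  rows 4-7 [P1,P2=01]: 1111  = hex F
  rows 8-11 [P1,P2=10]: 1111  = hex F
  rows 12-15 [P1,P2=11]: 1111  = hex F
Output column (row 0 .. row 15) = 1010111111111111
Output column grouped in 4s = 1010 1111 1111 1111 = 0xAFFF
Convert to decimal digit by digit (value = value*16 + digit):
  A -> 10
  10*16 + 15 (F) = 175
  175*16 + 15 (F) = 2815
  2815*16 + 15 (F) = 45055
Decimal = 45055

45055


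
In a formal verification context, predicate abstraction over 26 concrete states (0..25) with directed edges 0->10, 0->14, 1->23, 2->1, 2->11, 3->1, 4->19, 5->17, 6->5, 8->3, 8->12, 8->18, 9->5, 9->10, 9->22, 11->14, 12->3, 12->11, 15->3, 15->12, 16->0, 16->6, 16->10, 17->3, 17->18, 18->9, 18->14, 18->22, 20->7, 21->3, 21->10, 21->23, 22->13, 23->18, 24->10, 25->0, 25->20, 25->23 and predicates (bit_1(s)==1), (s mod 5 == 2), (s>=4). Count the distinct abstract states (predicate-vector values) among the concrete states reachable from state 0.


BFS from 0:
Concrete reachable: {0, 10, 14}
Abstract via predicates (bit_1(s)==1), (s mod 5 == 2), (s>=4):
  (0,0,0) <- {0}
  (1,0,1) <- {10, 14}
Distinct abstract states = 2

2


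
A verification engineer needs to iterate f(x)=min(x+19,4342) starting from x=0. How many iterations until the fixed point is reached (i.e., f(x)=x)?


Step 1: x=0, cap=4342, increment=19
Step 2: x grows by 19 each step until capped at 4342; fixed point is x=4342
Step 3: iterations = ceil(4342/19) = 229

229


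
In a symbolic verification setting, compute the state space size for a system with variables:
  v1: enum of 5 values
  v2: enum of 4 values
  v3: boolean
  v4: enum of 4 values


State space = product of domain sizes of all variables.
Domain sizes:
  v1 (enum of 5 values): 5
  v2 (enum of 4 values): 4
  v3 (boolean): 2
  v4 (enum of 4 values): 4
Product = 5 * 4 * 2 * 4 = 160

160


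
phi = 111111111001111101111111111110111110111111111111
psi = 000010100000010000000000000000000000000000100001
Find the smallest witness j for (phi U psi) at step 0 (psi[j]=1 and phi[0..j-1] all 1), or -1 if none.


(phi U psi) at 0: need smallest j with psi[j]=1 and phi[i]=1 for all i in [0,j).
Scan from step 0:
  step 0: phi=1, psi=0 -> continue
  step 1: phi=1, psi=0 -> continue
  step 2: phi=1, psi=0 -> continue
  step 3: phi=1, psi=0 -> continue
  step 4: psi=1 and phi held for [0,4) -> witness found
Witness step = 4

4


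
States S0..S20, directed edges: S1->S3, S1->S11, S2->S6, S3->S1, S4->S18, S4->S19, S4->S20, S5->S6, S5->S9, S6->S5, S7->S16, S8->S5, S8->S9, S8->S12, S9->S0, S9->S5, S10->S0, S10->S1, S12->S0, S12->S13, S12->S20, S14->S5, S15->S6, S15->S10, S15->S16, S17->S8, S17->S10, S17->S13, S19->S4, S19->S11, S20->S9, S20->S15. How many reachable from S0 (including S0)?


BFS from S0:
  layer 0: {S0}
Reachable set: {S0}
Count = 1

1


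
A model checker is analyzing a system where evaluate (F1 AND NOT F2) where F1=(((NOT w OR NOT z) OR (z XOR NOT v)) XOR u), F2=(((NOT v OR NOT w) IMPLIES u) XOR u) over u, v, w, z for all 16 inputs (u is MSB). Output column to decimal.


F1 = (((NOT w OR NOT z) OR (z XOR NOT v)) XOR u)
F2 = (((NOT v OR NOT w) IMPLIES u) XOR u)
Counterexample to F1=>F2 is where F1=1 and F2=0.
Evaluate each row (bits = u,v,w,z, MSB first):
  row 0 [0000]: F1=1 F2=0 -> F1&~F2 -> 1
  row 1 [0001]: F1=1 F2=0 -> F1&~F2 -> 1
  row 2 [0010]: F1=1 F2=0 -> F1&~F2 -> 1
  row 3 [0011]: F1=0 F2=0 -> F1&~F2 -> 0
  row 4 [0100]: F1=1 F2=0 -> F1&~F2 -> 1
  row 5 [0101]: F1=1 F2=0 -> F1&~F2 -> 1
  row 6 [0110]: F1=1 F2=1 -> F1&~F2 -> 0
  row 7 [0111]: F1=1 F2=1 -> F1&~F2 -> 0
  row 8 [1000]: F1=0 F2=0 -> F1&~F2 -> 0
  row 9 [1001]: F1=0 F2=0 -> F1&~F2 -> 0
  row 10 [1010]: F1=0 F2=0 -> F1&~F2 -> 0
  row 11 [1011]: F1=1 F2=0 -> F1&~F2 -> 1
  row 12 [1100]: F1=0 F2=0 -> F1&~F2 -> 0
  row 13 [1101]: F1=0 F2=0 -> F1&~F2 -> 0
  row 14 [1110]: F1=0 F2=0 -> F1&~F2 -> 0
  row 15 [1111]: F1=0 F2=0 -> F1&~F2 -> 0
Full result column, 4 rows per line (u,v fixed per line; w,z runs 00..11 left to right):
  rows 0-3 [u,v=00]: 1110  = hex E
  rows 4-7 [u,v=01]: 1100  = hex C
  rows 8-11 [u,v=10]: 0001  = hex 1
  rows 12-15 [u,v=11]: 0000  = hex 0
Counterexample vector (row 0 .. row 15) = 1110110000010000
Output column grouped in 4s = 1110 1100 0001 0000 = 0xEC10
Convert to decimal digit by digit (value = value*16 + digit):
  E -> 14
  14*16 + 12 (C) = 236
  236*16 + 1 = 3777
  3777*16 + 0 = 60432
Decimal = 60432

60432


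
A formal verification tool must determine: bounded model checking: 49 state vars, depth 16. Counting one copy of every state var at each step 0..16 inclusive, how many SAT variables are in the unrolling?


BMC unrolls to depth k, creating one copy of each state var for steps 0..k.
Step count = 16 + 1 = 17 (steps 0 through 16)
Vars per step = 49
Total = 49 * 17 = 833

833


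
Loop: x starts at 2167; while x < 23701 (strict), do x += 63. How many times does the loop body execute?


Step 1: x goes from 2167 toward 23701 by 63; the body runs while x<23701, so iterations = ceil((bound-start)/step)
Step 2: Distance=21534
Step 3: ceil(21534/63)=342

342


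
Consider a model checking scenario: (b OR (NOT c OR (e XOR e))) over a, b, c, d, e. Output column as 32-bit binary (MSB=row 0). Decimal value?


Formula: (b OR (NOT c OR (e XOR e))) over a, b, c, d, e (32 rows)
Evaluate each row (bits = a,b,c,d,e, MSB first):
  row 0 [00000]: (0 OR (NOT 0 OR (0 XOR 0))) -> 1
  row 1 [00001]: (0 OR (NOT 0 OR (1 XOR 1))) -> 1
  row 2 [00010]: (0 OR (NOT 0 OR (0 XOR 0))) -> 1
  row 3 [00011]: (0 OR (NOT 0 OR (1 XOR 1))) -> 1
  row 4 [00100]: (0 OR (NOT 1 OR (0 XOR 0))) -> 0
  row 5 [00101]: (0 OR (NOT 1 OR (1 XOR 1))) -> 0
  row 6 [00110]: (0 OR (NOT 1 OR (0 XOR 0))) -> 0
  row 7 [00111]: (0 OR (NOT 1 OR (1 XOR 1))) -> 0
  row 8 [01000]: (1 OR (NOT 0 OR (0 XOR 0))) -> 1
  row 9 [01001]: (1 OR (NOT 0 OR (1 XOR 1))) -> 1
  row 10 [01010]: (1 OR (NOT 0 OR (0 XOR 0))) -> 1
  row 11 [01011]: (1 OR (NOT 0 OR (1 XOR 1))) -> 1
  row 12 [01100]: (1 OR (NOT 1 OR (0 XOR 0))) -> 1
  row 13 [01101]: (1 OR (NOT 1 OR (1 XOR 1))) -> 1
  row 14 [01110]: (1 OR (NOT 1 OR (0 XOR 0))) -> 1
  row 15 [01111]: (1 OR (NOT 1 OR (1 XOR 1))) -> 1
  row 16 [10000]: (0 OR (NOT 0 OR (0 XOR 0))) -> 1
  row 17 [10001]: (0 OR (NOT 0 OR (1 XOR 1))) -> 1
  row 18 [10010]: (0 OR (NOT 0 OR (0 XOR 0))) -> 1
  row 19 [10011]: (0 OR (NOT 0 OR (1 XOR 1))) -> 1
  row 20 [10100]: (0 OR (NOT 1 OR (0 XOR 0))) -> 0
  row 21 [10101]: (0 OR (NOT 1 OR (1 XOR 1))) -> 0
  row 22 [10110]: (0 OR (NOT 1 OR (0 XOR 0))) -> 0
  row 23 [10111]: (0 OR (NOT 1 OR (1 XOR 1))) -> 0
  row 24 [11000]: (1 OR (NOT 0 OR (0 XOR 0))) -> 1
  row 25 [11001]: (1 OR (NOT 0 OR (1 XOR 1))) -> 1
  row 26 [11010]: (1 OR (NOT 0 OR (0 XOR 0))) -> 1
  row 27 [11011]: (1 OR (NOT 0 OR (1 XOR 1))) -> 1
  row 28 [11100]: (1 OR (NOT 1 OR (0 XOR 0))) -> 1
  row 29 [11101]: (1 OR (NOT 1 OR (1 XOR 1))) -> 1
  row 30 [11110]: (1 OR (NOT 1 OR (0 XOR 0))) -> 1
  row 31 [11111]: (1 OR (NOT 1 OR (1 XOR 1))) -> 1
Full result column, 4 rows per line (a,b,c fixed per line; d,e runs 00..11 left to right):
  rows 0-3 [a,b,c=000]: 1111  = hex F
  rows 4-7 [a,b,c=001]: 0000  = hex 0
  rows 8-11 [a,b,c=010]: 1111  = hex F
  rows 12-15 [a,b,c=011]: 1111  = hex F
  rows 16-19 [a,b,c=100]: 1111  = hex F
  rows 20-23 [a,b,c=101]: 0000  = hex 0
  rows 24-27 [a,b,c=110]: 1111  = hex F
  rows 28-31 [a,b,c=111]: 1111  = hex F
Output column (row 0 .. row 31) = 11110000111111111111000011111111
Output column grouped in 4s = 1111 0000 1111 1111 1111 0000 1111 1111 = 0xF0FFF0FF
Convert to decimal digit by digit (value = value*16 + digit):
  F -> 15
  15*16 + 0 = 240
  240*16 + 15 (F) = 3855
  3855*16 + 15 (F) = 61695
  61695*16 + 15 (F) = 987135
  987135*16 + 0 = 15794160
  15794160*16 + 15 (F) = 252706575
  252706575*16 + 15 (F) = 4043305215
Decimal = 4043305215

4043305215


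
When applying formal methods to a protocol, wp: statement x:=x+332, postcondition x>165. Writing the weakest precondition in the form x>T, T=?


Formula: wp(x:=E, P) = P[E/x] (substitute E for x in postcondition)
Step 1: Postcondition: x>165
Step 2: Substitute x+332 for x: x+332>165
Step 3: Solve for x: x > 165-332 = -167

-167


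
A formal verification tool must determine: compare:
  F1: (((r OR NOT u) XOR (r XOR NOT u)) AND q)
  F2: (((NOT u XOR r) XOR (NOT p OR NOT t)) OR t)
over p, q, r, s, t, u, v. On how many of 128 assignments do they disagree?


F1 = (((r OR NOT u) XOR (r XOR NOT u)) AND q)
F2 = (((NOT u XOR r) XOR (NOT p OR NOT t)) OR t)
Evaluate both on each of 128 rows (bits = p,q,r,s,t,u,v):
  row 0 [0000000]: F1=0 F2=0 -> 0
  row 1 [0000001]: F1=0 F2=0 -> 0
  row 2 [0000010]: F1=0 F2=1 (differ) -> 1
  row 3 [0000011]: F1=0 F2=1 (differ) -> 1
  row 4 [0000100]: F1=0 F2=1 (differ) -> 1
  (every remaining row is evaluated the same way; all 128 results are listed next)
Full result column, 8 rows per line (p,q,r,s fixed per line; t,u,v runs 000..111 left to right):
  rows 0-7 [p,q,r,s=0000]: 00111111  (ones: 6)
  rows 8-15 [p,q,r,s=0001]: 00111111  (ones: 6)
  rows 16-23 [p,q,r,s=0010]: 11001111  (ones: 6)
  rows 24-31 [p,q,r,s=0011]: 11001111  (ones: 6)
  rows 32-39 [p,q,r,s=0100]: 00111111  (ones: 6)
  rows 40-47 [p,q,r,s=0101]: 00111111  (ones: 6)
  rows 48-55 [p,q,r,s=0110]: 00000011  (ones: 2)
  rows 56-63 [p,q,r,s=0111]: 00000011  (ones: 2)
  rows 64-71 [p,q,r,s=1000]: 00111111  (ones: 6)
  rows 72-79 [p,q,r,s=1001]: 00111111  (ones: 6)
  rows 80-87 [p,q,r,s=1010]: 11001111  (ones: 6)
  rows 88-95 [p,q,r,s=1011]: 11001111  (ones: 6)
  rows 96-103 [p,q,r,s=1100]: 00111111  (ones: 6)
  rows 104-111 [p,q,r,s=1101]: 00111111  (ones: 6)
  rows 112-119 [p,q,r,s=1110]: 00000011  (ones: 2)
  rows 120-127 [p,q,r,s=1111]: 00000011  (ones: 2)
Disagreements = 6+6+6+6+6+6+2+2+6+6+6+6+6+6+2+2 = 80

80


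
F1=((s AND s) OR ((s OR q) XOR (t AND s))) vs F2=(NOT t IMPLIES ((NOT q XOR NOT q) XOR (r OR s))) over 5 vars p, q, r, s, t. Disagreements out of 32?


F1 = ((s AND s) OR ((s OR q) XOR (t AND s)))
F2 = (NOT t IMPLIES ((NOT q XOR NOT q) XOR (r OR s)))
Evaluate both on each of 32 rows (bits = p,q,r,s,t):
  row 0 [00000]: F1=0 F2=0 -> 0
  row 1 [00001]: F1=0 F2=1 (differ) -> 1
  row 2 [00010]: F1=1 F2=1 -> 0
  row 3 [00011]: F1=1 F2=1 -> 0
  row 4 [00100]: F1=0 F2=1 (differ) -> 1
  row 5 [00101]: F1=0 F2=1 (differ) -> 1
  row 6 [00110]: F1=1 F2=1 -> 0
  row 7 [00111]: F1=1 F2=1 -> 0
  row 8 [01000]: F1=1 F2=0 (differ) -> 1
  row 9 [01001]: F1=1 F2=1 -> 0
  row 10 [01010]: F1=1 F2=1 -> 0
  row 11 [01011]: F1=1 F2=1 -> 0
  row 12 [01100]: F1=1 F2=1 -> 0
  row 13 [01101]: F1=1 F2=1 -> 0
  row 14 [01110]: F1=1 F2=1 -> 0
  row 15 [01111]: F1=1 F2=1 -> 0
  row 16 [10000]: F1=0 F2=0 -> 0
  row 17 [10001]: F1=0 F2=1 (differ) -> 1
  row 18 [10010]: F1=1 F2=1 -> 0
  row 19 [10011]: F1=1 F2=1 -> 0
  row 20 [10100]: F1=0 F2=1 (differ) -> 1
  row 21 [10101]: F1=0 F2=1 (differ) -> 1
  row 22 [10110]: F1=1 F2=1 -> 0
  row 23 [10111]: F1=1 F2=1 -> 0
  row 24 [11000]: F1=1 F2=0 (differ) -> 1
  row 25 [11001]: F1=1 F2=1 -> 0
  row 26 [11010]: F1=1 F2=1 -> 0
  row 27 [11011]: F1=1 F2=1 -> 0
  row 28 [11100]: F1=1 F2=1 -> 0
  row 29 [11101]: F1=1 F2=1 -> 0
  row 30 [11110]: F1=1 F2=1 -> 0
  row 31 [11111]: F1=1 F2=1 -> 0
Full result column, 8 rows per line (p,q fixed per line; r,s,t runs 000..111 left to right):
  rows 0-7 [p,q=00]: 01001100  (ones: 3)
  rows 8-15 [p,q=01]: 10000000  (ones: 1)
  rows 16-23 [p,q=10]: 01001100  (ones: 3)
  rows 24-31 [p,q=11]: 10000000  (ones: 1)
Disagreements = 3+1+3+1 = 8

8


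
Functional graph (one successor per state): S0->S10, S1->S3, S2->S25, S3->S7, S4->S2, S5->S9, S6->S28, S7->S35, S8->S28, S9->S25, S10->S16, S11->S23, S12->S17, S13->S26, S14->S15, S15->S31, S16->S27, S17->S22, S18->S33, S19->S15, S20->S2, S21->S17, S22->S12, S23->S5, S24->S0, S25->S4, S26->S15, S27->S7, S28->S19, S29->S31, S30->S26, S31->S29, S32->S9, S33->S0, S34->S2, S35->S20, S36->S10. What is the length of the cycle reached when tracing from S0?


Trace from S0 until a state repeats:
  S0 -> S10 -> S16 -> S27 -> S7 -> S35 -> S20 -> S2 -> S25 -> S4 -> S2
S2 first seen at step 7, revisited at step 10.
Cycle length = 10 - 7 = 3

3


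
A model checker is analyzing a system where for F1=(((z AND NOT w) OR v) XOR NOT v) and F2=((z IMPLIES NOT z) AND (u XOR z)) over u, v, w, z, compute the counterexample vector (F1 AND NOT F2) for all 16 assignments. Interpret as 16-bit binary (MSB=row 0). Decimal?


F1 = (((z AND NOT w) OR v) XOR NOT v)
F2 = ((z IMPLIES NOT z) AND (u XOR z))
Counterexample to F1=>F2 is where F1=1 and F2=0.
Evaluate each row (bits = u,v,w,z, MSB first):
  row 0 [0000]: F1=1 F2=0 -> F1&~F2 -> 1
  row 1 [0001]: F1=0 F2=0 -> F1&~F2 -> 0
  row 2 [0010]: F1=1 F2=0 -> F1&~F2 -> 1
  row 3 [0011]: F1=1 F2=0 -> F1&~F2 -> 1
  row 4 [0100]: F1=1 F2=0 -> F1&~F2 -> 1
  row 5 [0101]: F1=1 F2=0 -> F1&~F2 -> 1
  row 6 [0110]: F1=1 F2=0 -> F1&~F2 -> 1
  row 7 [0111]: F1=1 F2=0 -> F1&~F2 -> 1
  row 8 [1000]: F1=1 F2=1 -> F1&~F2 -> 0
  row 9 [1001]: F1=0 F2=0 -> F1&~F2 -> 0
  row 10 [1010]: F1=1 F2=1 -> F1&~F2 -> 0
  row 11 [1011]: F1=1 F2=0 -> F1&~F2 -> 1
  row 12 [1100]: F1=1 F2=1 -> F1&~F2 -> 0
  row 13 [1101]: F1=1 F2=0 -> F1&~F2 -> 1
  row 14 [1110]: F1=1 F2=1 -> F1&~F2 -> 0
  row 15 [1111]: F1=1 F2=0 -> F1&~F2 -> 1
Full result column, 4 rows per line (u,v fixed per line; w,z runs 00..11 left to right):
  rows 0-3 [u,v=00]: 1011  = hex B
  rows 4-7 [u,v=01]: 1111  = hex F
  rows 8-11 [u,v=10]: 0001  = hex 1
  rows 12-15 [u,v=11]: 0101  = hex 5
Counterexample vector (row 0 .. row 15) = 1011111100010101
Output column grouped in 4s = 1011 1111 0001 0101 = 0xBF15
Convert to decimal digit by digit (value = value*16 + digit):
  B -> 11
  11*16 + 15 (F) = 191
  191*16 + 1 = 3057
  3057*16 + 5 = 48917
Decimal = 48917

48917


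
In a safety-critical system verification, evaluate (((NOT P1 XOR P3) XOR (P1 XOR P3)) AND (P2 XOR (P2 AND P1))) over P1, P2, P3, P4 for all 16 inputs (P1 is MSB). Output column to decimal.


Formula: (((NOT P1 XOR P3) XOR (P1 XOR P3)) AND (P2 XOR (P2 AND P1))) over P1, P2, P3, P4 (16 rows)
Evaluate each row (bits = P1,P2,P3,P4, MSB first):
  row 0 [0000]: (((NOT 0 XOR 0) XOR (0 XOR 0)) AND (0 XOR (0 AND 0))) -> 0
  row 1 [0001]: (((NOT 0 XOR 0) XOR (0 XOR 0)) AND (0 XOR (0 AND 0))) -> 0
  row 2 [0010]: (((NOT 0 XOR 1) XOR (0 XOR 1)) AND (0 XOR (0 AND 0))) -> 0
  row 3 [0011]: (((NOT 0 XOR 1) XOR (0 XOR 1)) AND (0 XOR (0 AND 0))) -> 0
  row 4 [0100]: (((NOT 0 XOR 0) XOR (0 XOR 0)) AND (1 XOR (1 AND 0))) -> 1
  row 5 [0101]: (((NOT 0 XOR 0) XOR (0 XOR 0)) AND (1 XOR (1 AND 0))) -> 1
  row 6 [0110]: (((NOT 0 XOR 1) XOR (0 XOR 1)) AND (1 XOR (1 AND 0))) -> 1
  row 7 [0111]: (((NOT 0 XOR 1) XOR (0 XOR 1)) AND (1 XOR (1 AND 0))) -> 1
  row 8 [1000]: (((NOT 1 XOR 0) XOR (1 XOR 0)) AND (0 XOR (0 AND 1))) -> 0
  row 9 [1001]: (((NOT 1 XOR 0) XOR (1 XOR 0)) AND (0 XOR (0 AND 1))) -> 0
  row 10 [1010]: (((NOT 1 XOR 1) XOR (1 XOR 1)) AND (0 XOR (0 AND 1))) -> 0
  row 11 [1011]: (((NOT 1 XOR 1) XOR (1 XOR 1)) AND (0 XOR (0 AND 1))) -> 0
  row 12 [1100]: (((NOT 1 XOR 0) XOR (1 XOR 0)) AND (1 XOR (1 AND 1))) -> 0
  row 13 [1101]: (((NOT 1 XOR 0) XOR (1 XOR 0)) AND (1 XOR (1 AND 1))) -> 0
  row 14 [1110]: (((NOT 1 XOR 1) XOR (1 XOR 1)) AND (1 XOR (1 AND 1))) -> 0
  row 15 [1111]: (((NOT 1 XOR 1) XOR (1 XOR 1)) AND (1 XOR (1 AND 1))) -> 0
Full result column, 4 rows per line (P1,P2 fixed per line; P3,P4 runs 00..11 left to right):
  rows 0-3 [P1,P2=00]: 0000  = hex 0
  rows 4-7 [P1,P2=01]: 1111  = hex F
  rows 8-11 [P1,P2=10]: 0000  = hex 0
  rows 12-15 [P1,P2=11]: 0000  = hex 0
Output column (row 0 .. row 15) = 0000111100000000
Output column grouped in 4s = 0000 1111 0000 0000 = 0x0F00
Convert to decimal digit by digit (value = value*16 + digit):
  0 -> 0
  0*16 + 15 (F) = 15
  15*16 + 0 = 240
  240*16 + 0 = 3840
Decimal = 3840

3840


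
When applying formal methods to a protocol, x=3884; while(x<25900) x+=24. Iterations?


Step 1: x goes from 3884 toward 25900 by 24; the body runs while x<25900, so iterations = ceil((bound-start)/step)
Step 2: Distance=22016
Step 3: ceil(22016/24)=918

918


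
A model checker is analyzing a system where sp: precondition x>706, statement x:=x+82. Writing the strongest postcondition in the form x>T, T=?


Formula: sp(P, x:=E) = exists old_x. (x = E[old_x/x]) AND P[old_x/x] (old_x is the value of x before the assignment; eliminate old_x by solving x = E[old_x/x] for old_x)
Step 1: Precondition P: x>706, i.e. old_x > 706
Step 2: Assignment gives x = old_x + 82, so old_x = x - 82
Step 3: Substitute into P: x - 82 > 706
Step 4: Simplify: x > 706+82 = 788

788


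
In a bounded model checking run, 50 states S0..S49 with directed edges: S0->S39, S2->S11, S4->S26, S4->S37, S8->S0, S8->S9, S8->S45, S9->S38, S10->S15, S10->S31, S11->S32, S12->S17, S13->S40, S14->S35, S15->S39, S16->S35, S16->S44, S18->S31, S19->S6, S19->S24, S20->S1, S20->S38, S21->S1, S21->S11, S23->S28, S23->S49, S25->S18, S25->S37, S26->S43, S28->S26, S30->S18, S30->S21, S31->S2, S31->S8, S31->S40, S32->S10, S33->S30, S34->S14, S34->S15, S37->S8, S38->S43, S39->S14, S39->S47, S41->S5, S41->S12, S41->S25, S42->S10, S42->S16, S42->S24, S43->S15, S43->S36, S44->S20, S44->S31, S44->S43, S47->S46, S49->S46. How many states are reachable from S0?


BFS from S0:
  layer 0: {S0}
  layer 1: {S39}
  layer 2: {S14, S47}
  layer 3: {S35, S46}
Reachable set: {S0, S14, S35, S39, S46, S47}
Count = 6

6


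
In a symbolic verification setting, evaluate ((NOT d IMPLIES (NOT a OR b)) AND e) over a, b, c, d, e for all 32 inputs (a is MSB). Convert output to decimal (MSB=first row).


Formula: ((NOT d IMPLIES (NOT a OR b)) AND e) over a, b, c, d, e (32 rows)
Evaluate each row (bits = a,b,c,d,e, MSB first):
  row 0 [00000]: ((NOT 0 IMPLIES (NOT 0 OR 0)) AND 0) -> 0
  row 1 [00001]: ((NOT 0 IMPLIES (NOT 0 OR 0)) AND 1) -> 1
  row 2 [00010]: ((NOT 1 IMPLIES (NOT 0 OR 0)) AND 0) -> 0
  row 3 [00011]: ((NOT 1 IMPLIES (NOT 0 OR 0)) AND 1) -> 1
  row 4 [00100]: ((NOT 0 IMPLIES (NOT 0 OR 0)) AND 0) -> 0
  row 5 [00101]: ((NOT 0 IMPLIES (NOT 0 OR 0)) AND 1) -> 1
  row 6 [00110]: ((NOT 1 IMPLIES (NOT 0 OR 0)) AND 0) -> 0
  row 7 [00111]: ((NOT 1 IMPLIES (NOT 0 OR 0)) AND 1) -> 1
  row 8 [01000]: ((NOT 0 IMPLIES (NOT 0 OR 1)) AND 0) -> 0
  row 9 [01001]: ((NOT 0 IMPLIES (NOT 0 OR 1)) AND 1) -> 1
  row 10 [01010]: ((NOT 1 IMPLIES (NOT 0 OR 1)) AND 0) -> 0
  row 11 [01011]: ((NOT 1 IMPLIES (NOT 0 OR 1)) AND 1) -> 1
  row 12 [01100]: ((NOT 0 IMPLIES (NOT 0 OR 1)) AND 0) -> 0
  row 13 [01101]: ((NOT 0 IMPLIES (NOT 0 OR 1)) AND 1) -> 1
  row 14 [01110]: ((NOT 1 IMPLIES (NOT 0 OR 1)) AND 0) -> 0
  row 15 [01111]: ((NOT 1 IMPLIES (NOT 0 OR 1)) AND 1) -> 1
  row 16 [10000]: ((NOT 0 IMPLIES (NOT 1 OR 0)) AND 0) -> 0
  row 17 [10001]: ((NOT 0 IMPLIES (NOT 1 OR 0)) AND 1) -> 0
  row 18 [10010]: ((NOT 1 IMPLIES (NOT 1 OR 0)) AND 0) -> 0
  row 19 [10011]: ((NOT 1 IMPLIES (NOT 1 OR 0)) AND 1) -> 1
  row 20 [10100]: ((NOT 0 IMPLIES (NOT 1 OR 0)) AND 0) -> 0
  row 21 [10101]: ((NOT 0 IMPLIES (NOT 1 OR 0)) AND 1) -> 0
  row 22 [10110]: ((NOT 1 IMPLIES (NOT 1 OR 0)) AND 0) -> 0
  row 23 [10111]: ((NOT 1 IMPLIES (NOT 1 OR 0)) AND 1) -> 1
  row 24 [11000]: ((NOT 0 IMPLIES (NOT 1 OR 1)) AND 0) -> 0
  row 25 [11001]: ((NOT 0 IMPLIES (NOT 1 OR 1)) AND 1) -> 1
  row 26 [11010]: ((NOT 1 IMPLIES (NOT 1 OR 1)) AND 0) -> 0
  row 27 [11011]: ((NOT 1 IMPLIES (NOT 1 OR 1)) AND 1) -> 1
  row 28 [11100]: ((NOT 0 IMPLIES (NOT 1 OR 1)) AND 0) -> 0
  row 29 [11101]: ((NOT 0 IMPLIES (NOT 1 OR 1)) AND 1) -> 1
  row 30 [11110]: ((NOT 1 IMPLIES (NOT 1 OR 1)) AND 0) -> 0
  row 31 [11111]: ((NOT 1 IMPLIES (NOT 1 OR 1)) AND 1) -> 1
Full result column, 4 rows per line (a,b,c fixed per line; d,e runs 00..11 left to right):
  rows 0-3 [a,b,c=000]: 0101  = hex 5
  rows 4-7 [a,b,c=001]: 0101  = hex 5
  rows 8-11 [a,b,c=010]: 0101  = hex 5
  rows 12-15 [a,b,c=011]: 0101  = hex 5
  rows 16-19 [a,b,c=100]: 0001  = hex 1
  rows 20-23 [a,b,c=101]: 0001  = hex 1
  rows 24-27 [a,b,c=110]: 0101  = hex 5
  rows 28-31 [a,b,c=111]: 0101  = hex 5
Output column (row 0 .. row 31) = 01010101010101010001000101010101
Output column grouped in 4s = 0101 0101 0101 0101 0001 0001 0101 0101 = 0x55551155
Convert to decimal digit by digit (value = value*16 + digit):
  5 -> 5
  5*16 + 5 = 85
  85*16 + 5 = 1365
  1365*16 + 5 = 21845
  21845*16 + 1 = 349521
  349521*16 + 1 = 5592337
  5592337*16 + 5 = 89477397
  89477397*16 + 5 = 1431638357
Decimal = 1431638357

1431638357


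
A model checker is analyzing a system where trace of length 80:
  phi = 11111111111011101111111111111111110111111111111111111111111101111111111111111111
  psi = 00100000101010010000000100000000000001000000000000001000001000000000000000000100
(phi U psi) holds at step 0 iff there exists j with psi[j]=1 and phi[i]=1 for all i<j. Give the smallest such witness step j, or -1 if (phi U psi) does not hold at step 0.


(phi U psi) at 0: need smallest j with psi[j]=1 and phi[i]=1 for all i in [0,j).
Scan from step 0:
  step 0: phi=1, psi=0 -> continue
  step 1: phi=1, psi=0 -> continue
  step 2: psi=1 and phi held for [0,2) -> witness found
Witness step = 2

2


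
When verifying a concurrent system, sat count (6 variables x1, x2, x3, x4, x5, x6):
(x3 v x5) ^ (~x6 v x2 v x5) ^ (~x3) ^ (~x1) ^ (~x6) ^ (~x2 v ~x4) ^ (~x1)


CNF with 7 clauses over 6 vars (64 assignments).
An assignment satisfies CNF iff every clause has >=1 true literal.
Check each row (bits = x1,x2,x3,x4,x5,x6; clause T/F shown):
  row 0 [000000]: clauses=FTTTTTT -> 0
  row 1 [000001]: clauses=FFTTFTT -> 0
  row 2 [000010]: clauses=TTTTTTT -> 1
  row 3 [000011]: clauses=TTTTFTT -> 0
  row 4 [000100]: clauses=FTTTTTT -> 0
  (every remaining row is evaluated the same way; all 64 results are listed next)
Full result column, 8 rows per line (x1,x2,x3 fixed per line; x4,x5,x6 runs 000..111 left to right):
  rows 0-7 [x1,x2,x3=000]: 00100010  (ones: 2)
  rows 8-15 [x1,x2,x3=001]: 00000000  (ones: 0)
  rows 16-23 [x1,x2,x3=010]: 00100000  (ones: 1)
  rows 24-31 [x1,x2,x3=011]: 00000000  (ones: 0)
  rows 32-39 [x1,x2,x3=100]: 00000000  (ones: 0)
  rows 40-47 [x1,x2,x3=101]: 00000000  (ones: 0)
  rows 48-55 [x1,x2,x3=110]: 00000000  (ones: 0)
  rows 56-63 [x1,x2,x3=111]: 00000000  (ones: 0)
Satisfying assignments = 2+0+1+0+0+0+0+0 = 3

3


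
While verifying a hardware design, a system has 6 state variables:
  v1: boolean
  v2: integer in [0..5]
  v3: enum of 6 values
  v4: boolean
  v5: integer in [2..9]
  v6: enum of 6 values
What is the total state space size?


State space = product of domain sizes of all variables.
Domain sizes:
  v1 (boolean): 2
  v2 (integer in [0..5]): 6
  v3 (enum of 6 values): 6
  v4 (boolean): 2
  v5 (integer in [2..9]): 8
  v6 (enum of 6 values): 6
Product = 2 * 6 * 6 * 2 * 8 * 6 = 6912

6912


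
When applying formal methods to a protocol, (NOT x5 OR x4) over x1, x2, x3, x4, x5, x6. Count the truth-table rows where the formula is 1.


Formula: (NOT x5 OR x4) over 6 vars (64 rows)
Evaluate each row (x1, x2, x3, x4, x5, x6 as bits, MSB first):
  row 0 [000000]: (NOT 0 OR 0) -> 1
  row 1 [000001]: (NOT 0 OR 0) -> 1
  row 2 [000010]: (NOT 1 OR 0) -> 0
  row 3 [000011]: (NOT 1 OR 0) -> 0
  row 4 [000100]: (NOT 0 OR 1) -> 1
  (every remaining row is evaluated the same way; all 64 results are listed next)
Full result column, 8 rows per line (x1,x2,x3 fixed per line; x4,x5,x6 runs 000..111 left to right):
  rows 0-7 [x1,x2,x3=000]: 11001111  (ones: 6)
  rows 8-15 [x1,x2,x3=001]: 11001111  (ones: 6)
  rows 16-23 [x1,x2,x3=010]: 11001111  (ones: 6)
  rows 24-31 [x1,x2,x3=011]: 11001111  (ones: 6)
  rows 32-39 [x1,x2,x3=100]: 11001111  (ones: 6)
  rows 40-47 [x1,x2,x3=101]: 11001111  (ones: 6)
  rows 48-55 [x1,x2,x3=110]: 11001111  (ones: 6)
  rows 56-63 [x1,x2,x3=111]: 11001111  (ones: 6)
Count of 1-rows = 6+6+6+6+6+6+6+6 = 48

48
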